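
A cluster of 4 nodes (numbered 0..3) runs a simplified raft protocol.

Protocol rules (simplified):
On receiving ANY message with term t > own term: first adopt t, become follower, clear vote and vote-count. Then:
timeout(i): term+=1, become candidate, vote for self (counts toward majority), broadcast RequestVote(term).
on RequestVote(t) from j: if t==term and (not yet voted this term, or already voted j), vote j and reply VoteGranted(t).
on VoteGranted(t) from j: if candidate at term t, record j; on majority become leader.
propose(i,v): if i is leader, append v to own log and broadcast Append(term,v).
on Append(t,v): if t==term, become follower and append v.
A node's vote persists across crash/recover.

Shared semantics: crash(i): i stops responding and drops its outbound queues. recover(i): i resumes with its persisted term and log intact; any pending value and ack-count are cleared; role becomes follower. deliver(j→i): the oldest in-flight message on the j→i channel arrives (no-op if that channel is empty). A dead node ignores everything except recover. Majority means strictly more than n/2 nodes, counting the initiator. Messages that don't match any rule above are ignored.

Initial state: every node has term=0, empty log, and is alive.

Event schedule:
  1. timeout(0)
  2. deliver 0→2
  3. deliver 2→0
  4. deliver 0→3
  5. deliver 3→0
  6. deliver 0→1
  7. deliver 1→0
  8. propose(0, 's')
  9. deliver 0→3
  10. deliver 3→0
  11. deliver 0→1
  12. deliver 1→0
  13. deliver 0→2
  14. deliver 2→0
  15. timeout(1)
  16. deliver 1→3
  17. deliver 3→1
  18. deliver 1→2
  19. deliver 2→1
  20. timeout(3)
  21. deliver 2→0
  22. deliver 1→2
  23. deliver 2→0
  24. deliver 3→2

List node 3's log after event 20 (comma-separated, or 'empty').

[1] timeout(0) → N0(cand t1 [-])
[2] deliver 0→2 → N2(foll t1 [-])
[3] deliver 2→0 → ∅
[4] deliver 0→3 → N3(foll t1 [-])
[5] deliver 3→0 → N0(lead t1 [-])
[6] deliver 0→1 → N1(foll t1 [-])
[7] deliver 1→0 → ∅
[8] propose(0,'s') → N0(lead t1 [s])
[9] deliver 0→3 → N3(foll t1 [s])
[10] deliver 3→0 → ∅
[11] deliver 0→1 → N1(foll t1 [s])
[12] deliver 1→0 → ∅
[13] deliver 0→2 → N2(foll t1 [s])
[14] deliver 2→0 → ∅
[15] timeout(1) → N1(cand t2 [s])
[16] deliver 1→3 → N3(foll t2 [s])
[17] deliver 3→1 → ∅
[18] deliver 1→2 → N2(foll t2 [s])
[19] deliver 2→1 → N1(lead t2 [s])
[20] timeout(3) → N3(cand t3 [s])

s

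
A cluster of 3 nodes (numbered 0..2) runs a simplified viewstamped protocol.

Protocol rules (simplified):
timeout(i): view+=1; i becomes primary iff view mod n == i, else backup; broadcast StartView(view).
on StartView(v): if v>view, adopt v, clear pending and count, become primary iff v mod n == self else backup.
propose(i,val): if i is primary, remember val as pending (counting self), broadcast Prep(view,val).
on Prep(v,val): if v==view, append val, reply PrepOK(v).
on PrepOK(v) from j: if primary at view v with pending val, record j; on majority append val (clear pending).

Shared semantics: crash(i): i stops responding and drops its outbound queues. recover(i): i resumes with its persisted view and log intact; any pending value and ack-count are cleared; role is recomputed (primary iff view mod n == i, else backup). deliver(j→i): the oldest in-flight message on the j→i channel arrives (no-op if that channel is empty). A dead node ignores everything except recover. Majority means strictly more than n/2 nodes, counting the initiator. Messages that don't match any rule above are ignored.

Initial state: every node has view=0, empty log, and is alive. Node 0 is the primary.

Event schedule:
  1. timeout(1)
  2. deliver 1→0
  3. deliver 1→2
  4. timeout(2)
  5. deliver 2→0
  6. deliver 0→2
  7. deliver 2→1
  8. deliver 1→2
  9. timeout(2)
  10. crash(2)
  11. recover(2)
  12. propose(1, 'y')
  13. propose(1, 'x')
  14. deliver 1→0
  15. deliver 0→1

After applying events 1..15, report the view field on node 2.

3

[1] timeout(1) → N1(prim v1 [-])
[2] deliver 1→0 → N0(back v1 [-])
[3] deliver 1→2 → N2(back v1 [-])
[4] timeout(2) → N2(prim v2 [-])
[5] deliver 2→0 → N0(back v2 [-])
[6] deliver 0→2 → ∅
[7] deliver 2→1 → N1(back v2 [-])
[8] deliver 1→2 → ∅
[9] timeout(2) → N2(back v3 [-])
[10] crash(2) → N2(✗back v3 [-])
[11] recover(2) → N2(back v3 [-])
[12] propose(1,'y') → ∅
[13] propose(1,'x') → ∅
[14] deliver 1→0 → ∅
[15] deliver 0→1 → ∅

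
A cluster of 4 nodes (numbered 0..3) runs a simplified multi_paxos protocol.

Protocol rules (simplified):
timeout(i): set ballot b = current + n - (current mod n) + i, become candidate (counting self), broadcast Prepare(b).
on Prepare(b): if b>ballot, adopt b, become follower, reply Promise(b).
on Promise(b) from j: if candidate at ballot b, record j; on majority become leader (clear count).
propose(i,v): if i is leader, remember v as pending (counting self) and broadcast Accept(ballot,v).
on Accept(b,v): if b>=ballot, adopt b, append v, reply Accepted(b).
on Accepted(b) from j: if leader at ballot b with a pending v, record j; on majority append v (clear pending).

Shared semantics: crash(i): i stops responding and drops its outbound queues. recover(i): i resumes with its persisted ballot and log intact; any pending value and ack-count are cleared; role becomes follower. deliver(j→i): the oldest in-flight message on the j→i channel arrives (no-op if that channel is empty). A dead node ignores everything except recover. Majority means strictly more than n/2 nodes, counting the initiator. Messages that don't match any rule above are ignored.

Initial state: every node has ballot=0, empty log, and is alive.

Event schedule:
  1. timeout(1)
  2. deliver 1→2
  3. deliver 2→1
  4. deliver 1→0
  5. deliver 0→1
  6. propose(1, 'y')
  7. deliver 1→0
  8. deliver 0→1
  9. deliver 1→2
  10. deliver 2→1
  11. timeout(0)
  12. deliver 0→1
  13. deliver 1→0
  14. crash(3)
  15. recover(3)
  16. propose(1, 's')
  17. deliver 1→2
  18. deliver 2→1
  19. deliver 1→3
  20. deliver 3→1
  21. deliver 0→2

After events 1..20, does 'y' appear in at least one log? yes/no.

yes

e1 timeout(1): 1[cand,b=5,-]
e2 deliver 1→2: 2[foll,b=5,-]
e3 deliver 2→1: ·
e4 deliver 1→0: 0[foll,b=5,-]
e5 deliver 0→1: 1[lead,b=5,-]
e6 propose(1,'y'): ·
e7 deliver 1→0: 0[foll,b=5,y]
e8 deliver 0→1: ·
e9 deliver 1→2: 2[foll,b=5,y]
e10 deliver 2→1: 1[lead,b=5,y]
e11 timeout(0): 0[cand,b=8,y]
e12 deliver 0→1: 1[foll,b=8,y]
e13 deliver 1→0: ·
e14 crash(3): 3[✗foll,b=0,-]
e15 recover(3): 3[foll,b=0,-]
e16 propose(1,'s'): ·
e17 deliver 1→2: ·
e18 deliver 2→1: ·
e19 deliver 1→3: 3[foll,b=5,-]
e20 deliver 3→1: ·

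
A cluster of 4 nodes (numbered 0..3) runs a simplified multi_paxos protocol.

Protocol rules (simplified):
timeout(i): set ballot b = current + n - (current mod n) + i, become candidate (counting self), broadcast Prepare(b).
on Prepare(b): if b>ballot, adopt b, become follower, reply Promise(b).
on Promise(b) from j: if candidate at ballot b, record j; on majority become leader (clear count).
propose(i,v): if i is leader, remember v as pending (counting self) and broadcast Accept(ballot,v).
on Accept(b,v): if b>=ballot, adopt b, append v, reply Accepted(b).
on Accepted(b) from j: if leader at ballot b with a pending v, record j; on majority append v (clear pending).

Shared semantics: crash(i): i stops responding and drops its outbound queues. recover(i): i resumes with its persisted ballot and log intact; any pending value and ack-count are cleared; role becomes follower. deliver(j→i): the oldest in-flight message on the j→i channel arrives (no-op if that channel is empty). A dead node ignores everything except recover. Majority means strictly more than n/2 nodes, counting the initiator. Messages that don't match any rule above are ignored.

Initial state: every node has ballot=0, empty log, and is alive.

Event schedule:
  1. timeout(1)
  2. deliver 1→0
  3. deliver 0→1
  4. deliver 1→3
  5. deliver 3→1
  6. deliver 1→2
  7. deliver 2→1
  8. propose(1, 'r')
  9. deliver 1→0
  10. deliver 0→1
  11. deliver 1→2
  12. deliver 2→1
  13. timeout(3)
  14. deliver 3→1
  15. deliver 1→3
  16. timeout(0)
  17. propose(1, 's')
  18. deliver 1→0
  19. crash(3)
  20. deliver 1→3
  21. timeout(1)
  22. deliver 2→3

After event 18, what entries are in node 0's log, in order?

r

1. timeout(1):  <1:cand b5 ->
2. deliver 1→0:  <0:foll b5 ->
3. deliver 0→1:  nop
4. deliver 1→3:  <3:foll b5 ->
5. deliver 3→1:  <1:lead b5 ->
6. deliver 1→2:  <2:foll b5 ->
7. deliver 2→1:  nop
8. propose(1,'r'):  nop
9. deliver 1→0:  <0:foll b5 r>
10. deliver 0→1:  nop
11. deliver 1→2:  <2:foll b5 r>
12. deliver 2→1:  <1:lead b5 r>
13. timeout(3):  <3:cand b11 ->
14. deliver 3→1:  <1:foll b11 r>
15. deliver 1→3:  nop
16. timeout(0):  <0:cand b8 r>
17. propose(1,'s'):  nop
18. deliver 1→0:  nop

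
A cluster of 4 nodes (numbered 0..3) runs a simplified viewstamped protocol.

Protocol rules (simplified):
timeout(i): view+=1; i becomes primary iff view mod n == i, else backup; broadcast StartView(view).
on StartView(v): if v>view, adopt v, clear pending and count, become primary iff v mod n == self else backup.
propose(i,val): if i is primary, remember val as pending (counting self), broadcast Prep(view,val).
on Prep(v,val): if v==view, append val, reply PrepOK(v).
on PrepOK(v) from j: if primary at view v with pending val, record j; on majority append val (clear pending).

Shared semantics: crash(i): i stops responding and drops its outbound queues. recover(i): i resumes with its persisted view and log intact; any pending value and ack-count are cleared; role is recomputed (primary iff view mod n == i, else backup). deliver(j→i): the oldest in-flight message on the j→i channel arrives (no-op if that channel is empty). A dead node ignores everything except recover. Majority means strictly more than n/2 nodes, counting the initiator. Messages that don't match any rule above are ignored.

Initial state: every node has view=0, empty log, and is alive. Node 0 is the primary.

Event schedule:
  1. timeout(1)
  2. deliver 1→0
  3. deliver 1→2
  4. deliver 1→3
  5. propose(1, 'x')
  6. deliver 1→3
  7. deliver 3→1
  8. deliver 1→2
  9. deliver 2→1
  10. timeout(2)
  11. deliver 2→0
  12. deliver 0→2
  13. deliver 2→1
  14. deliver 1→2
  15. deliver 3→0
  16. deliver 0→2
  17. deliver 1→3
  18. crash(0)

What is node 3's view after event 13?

e1 timeout(1): 1[prim,v=1,-]
e2 deliver 1→0: 0[back,v=1,-]
e3 deliver 1→2: 2[back,v=1,-]
e4 deliver 1→3: 3[back,v=1,-]
e5 propose(1,'x'): ·
e6 deliver 1→3: 3[back,v=1,x]
e7 deliver 3→1: ·
e8 deliver 1→2: 2[back,v=1,x]
e9 deliver 2→1: 1[prim,v=1,x]
e10 timeout(2): 2[prim,v=2,x]
e11 deliver 2→0: 0[back,v=2,-]
e12 deliver 0→2: ·
e13 deliver 2→1: 1[back,v=2,x]

1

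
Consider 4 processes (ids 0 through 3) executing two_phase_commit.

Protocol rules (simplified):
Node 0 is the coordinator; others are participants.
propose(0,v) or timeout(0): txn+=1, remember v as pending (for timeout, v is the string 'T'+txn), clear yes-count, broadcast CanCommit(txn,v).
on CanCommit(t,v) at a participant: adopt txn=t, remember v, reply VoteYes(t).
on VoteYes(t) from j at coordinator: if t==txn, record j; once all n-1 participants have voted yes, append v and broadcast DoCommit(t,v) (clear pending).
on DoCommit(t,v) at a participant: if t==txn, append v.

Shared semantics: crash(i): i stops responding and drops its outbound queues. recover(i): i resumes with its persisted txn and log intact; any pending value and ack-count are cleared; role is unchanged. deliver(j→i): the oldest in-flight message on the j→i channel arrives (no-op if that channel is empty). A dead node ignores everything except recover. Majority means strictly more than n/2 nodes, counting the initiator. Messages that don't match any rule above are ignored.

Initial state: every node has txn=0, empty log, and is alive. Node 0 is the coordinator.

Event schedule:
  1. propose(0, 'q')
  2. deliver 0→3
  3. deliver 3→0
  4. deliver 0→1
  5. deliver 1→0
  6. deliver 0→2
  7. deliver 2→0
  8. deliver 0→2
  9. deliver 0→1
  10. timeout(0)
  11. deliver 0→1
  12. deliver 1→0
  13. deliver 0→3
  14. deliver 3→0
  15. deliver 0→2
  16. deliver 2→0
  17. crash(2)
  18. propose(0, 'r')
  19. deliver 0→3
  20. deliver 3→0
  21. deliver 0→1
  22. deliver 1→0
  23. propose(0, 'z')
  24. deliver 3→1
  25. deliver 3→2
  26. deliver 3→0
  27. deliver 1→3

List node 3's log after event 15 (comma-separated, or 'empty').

e1 propose(0,'q'): 0[coor,t=1,-]
e2 deliver 0→3: 3[part,t=1,-]
e3 deliver 3→0: ·
e4 deliver 0→1: 1[part,t=1,-]
e5 deliver 1→0: ·
e6 deliver 0→2: 2[part,t=1,-]
e7 deliver 2→0: 0[coor,t=1,q]
e8 deliver 0→2: 2[part,t=1,q]
e9 deliver 0→1: 1[part,t=1,q]
e10 timeout(0): 0[coor,t=2,q]
e11 deliver 0→1: 1[part,t=2,q]
e12 deliver 1→0: ·
e13 deliver 0→3: 3[part,t=1,q]
e14 deliver 3→0: ·
e15 deliver 0→2: 2[part,t=2,q]

q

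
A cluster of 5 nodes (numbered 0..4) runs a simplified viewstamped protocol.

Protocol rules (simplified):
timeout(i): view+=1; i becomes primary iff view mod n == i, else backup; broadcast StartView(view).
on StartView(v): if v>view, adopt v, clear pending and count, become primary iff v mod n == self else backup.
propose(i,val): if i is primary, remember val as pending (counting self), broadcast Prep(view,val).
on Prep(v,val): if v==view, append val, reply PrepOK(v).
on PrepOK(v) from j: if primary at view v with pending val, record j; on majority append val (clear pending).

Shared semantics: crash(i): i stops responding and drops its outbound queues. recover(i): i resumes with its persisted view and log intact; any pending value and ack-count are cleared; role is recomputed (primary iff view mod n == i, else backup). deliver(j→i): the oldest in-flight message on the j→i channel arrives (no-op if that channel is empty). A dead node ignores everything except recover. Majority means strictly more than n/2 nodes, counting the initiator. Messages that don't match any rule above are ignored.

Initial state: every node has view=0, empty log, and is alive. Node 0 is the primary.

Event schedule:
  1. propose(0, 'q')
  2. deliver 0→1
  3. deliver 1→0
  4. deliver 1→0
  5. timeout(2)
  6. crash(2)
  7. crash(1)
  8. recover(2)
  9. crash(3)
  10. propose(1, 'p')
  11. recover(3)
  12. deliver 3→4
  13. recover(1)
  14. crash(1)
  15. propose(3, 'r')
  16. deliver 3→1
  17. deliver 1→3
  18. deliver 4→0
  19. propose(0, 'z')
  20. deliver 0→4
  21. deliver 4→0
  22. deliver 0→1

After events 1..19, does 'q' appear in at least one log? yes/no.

[1] propose(0,'q') → ∅
[2] deliver 0→1 → N1(back v0 [q])
[3] deliver 1→0 → ∅
[4] deliver 1→0 → ∅
[5] timeout(2) → N2(back v1 [-])
[6] crash(2) → N2(✗back v1 [-])
[7] crash(1) → N1(✗back v0 [q])
[8] recover(2) → N2(back v1 [-])
[9] crash(3) → N3(✗back v0 [-])
[10] propose(1,'p') → ∅
[11] recover(3) → N3(back v0 [-])
[12] deliver 3→4 → ∅
[13] recover(1) → N1(back v0 [q])
[14] crash(1) → N1(✗back v0 [q])
[15] propose(3,'r') → ∅
[16] deliver 3→1 → ∅
[17] deliver 1→3 → ∅
[18] deliver 4→0 → ∅
[19] propose(0,'z') → ∅

yes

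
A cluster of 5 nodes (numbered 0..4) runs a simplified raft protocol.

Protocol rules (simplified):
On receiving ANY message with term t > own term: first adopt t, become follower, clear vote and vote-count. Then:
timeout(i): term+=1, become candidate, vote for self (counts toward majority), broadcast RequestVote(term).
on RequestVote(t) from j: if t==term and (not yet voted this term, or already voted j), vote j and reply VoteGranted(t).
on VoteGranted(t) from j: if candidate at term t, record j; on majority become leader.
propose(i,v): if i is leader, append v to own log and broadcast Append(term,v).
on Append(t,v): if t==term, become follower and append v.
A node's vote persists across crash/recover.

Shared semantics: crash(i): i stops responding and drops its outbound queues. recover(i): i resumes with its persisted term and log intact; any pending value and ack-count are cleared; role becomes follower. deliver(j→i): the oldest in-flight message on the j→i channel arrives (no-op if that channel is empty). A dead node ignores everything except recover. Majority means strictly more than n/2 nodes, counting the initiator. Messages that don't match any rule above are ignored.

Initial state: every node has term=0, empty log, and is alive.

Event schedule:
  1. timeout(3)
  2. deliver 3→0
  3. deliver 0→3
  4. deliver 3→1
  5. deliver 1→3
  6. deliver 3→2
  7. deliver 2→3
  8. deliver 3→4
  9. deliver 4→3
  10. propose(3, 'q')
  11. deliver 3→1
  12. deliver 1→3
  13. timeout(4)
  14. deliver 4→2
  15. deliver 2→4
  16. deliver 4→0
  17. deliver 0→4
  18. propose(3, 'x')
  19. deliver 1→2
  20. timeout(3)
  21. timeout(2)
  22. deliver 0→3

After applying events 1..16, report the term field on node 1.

e1 timeout(3): 3[cand,t=1,-]
e2 deliver 3→0: 0[foll,t=1,-]
e3 deliver 0→3: ·
e4 deliver 3→1: 1[foll,t=1,-]
e5 deliver 1→3: 3[lead,t=1,-]
e6 deliver 3→2: 2[foll,t=1,-]
e7 deliver 2→3: ·
e8 deliver 3→4: 4[foll,t=1,-]
e9 deliver 4→3: ·
e10 propose(3,'q'): 3[lead,t=1,q]
e11 deliver 3→1: 1[foll,t=1,q]
e12 deliver 1→3: ·
e13 timeout(4): 4[cand,t=2,-]
e14 deliver 4→2: 2[foll,t=2,-]
e15 deliver 2→4: ·
e16 deliver 4→0: 0[foll,t=2,-]

1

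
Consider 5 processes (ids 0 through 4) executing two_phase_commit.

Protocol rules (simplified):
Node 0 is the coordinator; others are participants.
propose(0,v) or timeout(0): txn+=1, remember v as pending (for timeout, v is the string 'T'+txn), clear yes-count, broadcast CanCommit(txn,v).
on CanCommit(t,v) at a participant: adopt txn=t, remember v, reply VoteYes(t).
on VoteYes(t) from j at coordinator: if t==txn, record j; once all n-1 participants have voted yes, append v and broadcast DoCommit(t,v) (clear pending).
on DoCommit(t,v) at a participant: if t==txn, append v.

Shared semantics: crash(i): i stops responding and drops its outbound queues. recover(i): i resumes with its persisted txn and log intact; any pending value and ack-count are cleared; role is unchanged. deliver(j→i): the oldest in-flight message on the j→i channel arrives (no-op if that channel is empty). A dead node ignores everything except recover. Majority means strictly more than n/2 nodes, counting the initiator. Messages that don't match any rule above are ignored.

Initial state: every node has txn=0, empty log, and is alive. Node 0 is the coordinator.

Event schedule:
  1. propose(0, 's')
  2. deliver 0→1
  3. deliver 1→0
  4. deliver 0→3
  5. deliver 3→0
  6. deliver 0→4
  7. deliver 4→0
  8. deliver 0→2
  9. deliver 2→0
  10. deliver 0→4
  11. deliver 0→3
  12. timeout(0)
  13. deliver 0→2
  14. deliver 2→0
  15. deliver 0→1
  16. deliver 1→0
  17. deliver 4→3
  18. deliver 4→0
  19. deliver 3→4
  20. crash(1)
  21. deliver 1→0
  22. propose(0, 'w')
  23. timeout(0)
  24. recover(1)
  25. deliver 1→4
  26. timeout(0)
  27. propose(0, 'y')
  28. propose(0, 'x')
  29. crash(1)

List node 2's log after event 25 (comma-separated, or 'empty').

s

[1] propose(0,'s') → N0(coor t1 [-])
[2] deliver 0→1 → N1(part t1 [-])
[3] deliver 1→0 → ∅
[4] deliver 0→3 → N3(part t1 [-])
[5] deliver 3→0 → ∅
[6] deliver 0→4 → N4(part t1 [-])
[7] deliver 4→0 → ∅
[8] deliver 0→2 → N2(part t1 [-])
[9] deliver 2→0 → N0(coor t1 [s])
[10] deliver 0→4 → N4(part t1 [s])
[11] deliver 0→3 → N3(part t1 [s])
[12] timeout(0) → N0(coor t2 [s])
[13] deliver 0→2 → N2(part t1 [s])
[14] deliver 2→0 → ∅
[15] deliver 0→1 → N1(part t1 [s])
[16] deliver 1→0 → ∅
[17] deliver 4→3 → ∅
[18] deliver 4→0 → ∅
[19] deliver 3→4 → ∅
[20] crash(1) → N1(✗part t1 [s])
[21] deliver 1→0 → ∅
[22] propose(0,'w') → N0(coor t3 [s])
[23] timeout(0) → N0(coor t4 [s])
[24] recover(1) → N1(part t1 [s])
[25] deliver 1→4 → ∅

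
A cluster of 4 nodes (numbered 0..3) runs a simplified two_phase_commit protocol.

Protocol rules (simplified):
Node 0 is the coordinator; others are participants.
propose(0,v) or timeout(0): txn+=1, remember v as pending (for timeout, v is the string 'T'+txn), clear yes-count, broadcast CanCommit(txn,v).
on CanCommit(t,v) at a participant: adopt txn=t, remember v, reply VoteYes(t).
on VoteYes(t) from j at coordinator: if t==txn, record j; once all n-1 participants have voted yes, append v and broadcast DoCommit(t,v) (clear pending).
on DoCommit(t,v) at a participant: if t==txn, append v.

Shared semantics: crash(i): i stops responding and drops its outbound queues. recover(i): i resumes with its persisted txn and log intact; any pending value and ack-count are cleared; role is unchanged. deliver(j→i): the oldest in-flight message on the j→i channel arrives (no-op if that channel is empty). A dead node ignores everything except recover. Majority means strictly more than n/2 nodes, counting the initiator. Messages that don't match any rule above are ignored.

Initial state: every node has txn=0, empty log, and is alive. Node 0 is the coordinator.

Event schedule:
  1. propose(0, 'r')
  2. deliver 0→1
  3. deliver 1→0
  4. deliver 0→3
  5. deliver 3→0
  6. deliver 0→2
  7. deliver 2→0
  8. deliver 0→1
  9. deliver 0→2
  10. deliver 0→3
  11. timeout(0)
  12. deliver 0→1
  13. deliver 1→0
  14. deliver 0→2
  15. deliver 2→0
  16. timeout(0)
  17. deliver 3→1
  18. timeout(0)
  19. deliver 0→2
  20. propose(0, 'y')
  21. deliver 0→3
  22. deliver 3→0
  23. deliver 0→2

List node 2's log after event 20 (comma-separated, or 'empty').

r

[1] propose(0,'r') → N0(coor t1 [-])
[2] deliver 0→1 → N1(part t1 [-])
[3] deliver 1→0 → ∅
[4] deliver 0→3 → N3(part t1 [-])
[5] deliver 3→0 → ∅
[6] deliver 0→2 → N2(part t1 [-])
[7] deliver 2→0 → N0(coor t1 [r])
[8] deliver 0→1 → N1(part t1 [r])
[9] deliver 0→2 → N2(part t1 [r])
[10] deliver 0→3 → N3(part t1 [r])
[11] timeout(0) → N0(coor t2 [r])
[12] deliver 0→1 → N1(part t2 [r])
[13] deliver 1→0 → ∅
[14] deliver 0→2 → N2(part t2 [r])
[15] deliver 2→0 → ∅
[16] timeout(0) → N0(coor t3 [r])
[17] deliver 3→1 → ∅
[18] timeout(0) → N0(coor t4 [r])
[19] deliver 0→2 → N2(part t3 [r])
[20] propose(0,'y') → N0(coor t5 [r])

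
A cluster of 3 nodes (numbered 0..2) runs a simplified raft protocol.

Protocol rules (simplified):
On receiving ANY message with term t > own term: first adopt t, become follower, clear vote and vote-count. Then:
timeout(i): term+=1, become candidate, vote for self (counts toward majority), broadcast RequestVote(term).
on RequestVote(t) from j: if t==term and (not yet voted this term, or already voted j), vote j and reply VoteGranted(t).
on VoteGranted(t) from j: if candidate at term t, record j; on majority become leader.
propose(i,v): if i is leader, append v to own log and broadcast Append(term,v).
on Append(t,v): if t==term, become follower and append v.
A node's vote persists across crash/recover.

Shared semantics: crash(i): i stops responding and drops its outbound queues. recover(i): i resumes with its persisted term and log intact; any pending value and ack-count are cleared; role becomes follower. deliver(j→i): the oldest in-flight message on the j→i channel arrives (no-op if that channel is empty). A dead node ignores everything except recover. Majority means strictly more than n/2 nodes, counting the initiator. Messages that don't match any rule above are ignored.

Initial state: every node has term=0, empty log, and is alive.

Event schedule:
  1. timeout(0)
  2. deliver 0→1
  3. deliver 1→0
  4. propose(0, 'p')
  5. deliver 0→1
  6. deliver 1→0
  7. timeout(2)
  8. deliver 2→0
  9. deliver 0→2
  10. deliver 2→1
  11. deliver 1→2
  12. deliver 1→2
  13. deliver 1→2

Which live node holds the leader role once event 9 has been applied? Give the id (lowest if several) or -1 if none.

1. timeout(0):  <0:cand t1 ->
2. deliver 0→1:  <1:foll t1 ->
3. deliver 1→0:  <0:lead t1 ->
4. propose(0,'p'):  <0:lead t1 p>
5. deliver 0→1:  <1:foll t1 p>
6. deliver 1→0:  nop
7. timeout(2):  <2:cand t1 ->
8. deliver 2→0:  nop
9. deliver 0→2:  nop

0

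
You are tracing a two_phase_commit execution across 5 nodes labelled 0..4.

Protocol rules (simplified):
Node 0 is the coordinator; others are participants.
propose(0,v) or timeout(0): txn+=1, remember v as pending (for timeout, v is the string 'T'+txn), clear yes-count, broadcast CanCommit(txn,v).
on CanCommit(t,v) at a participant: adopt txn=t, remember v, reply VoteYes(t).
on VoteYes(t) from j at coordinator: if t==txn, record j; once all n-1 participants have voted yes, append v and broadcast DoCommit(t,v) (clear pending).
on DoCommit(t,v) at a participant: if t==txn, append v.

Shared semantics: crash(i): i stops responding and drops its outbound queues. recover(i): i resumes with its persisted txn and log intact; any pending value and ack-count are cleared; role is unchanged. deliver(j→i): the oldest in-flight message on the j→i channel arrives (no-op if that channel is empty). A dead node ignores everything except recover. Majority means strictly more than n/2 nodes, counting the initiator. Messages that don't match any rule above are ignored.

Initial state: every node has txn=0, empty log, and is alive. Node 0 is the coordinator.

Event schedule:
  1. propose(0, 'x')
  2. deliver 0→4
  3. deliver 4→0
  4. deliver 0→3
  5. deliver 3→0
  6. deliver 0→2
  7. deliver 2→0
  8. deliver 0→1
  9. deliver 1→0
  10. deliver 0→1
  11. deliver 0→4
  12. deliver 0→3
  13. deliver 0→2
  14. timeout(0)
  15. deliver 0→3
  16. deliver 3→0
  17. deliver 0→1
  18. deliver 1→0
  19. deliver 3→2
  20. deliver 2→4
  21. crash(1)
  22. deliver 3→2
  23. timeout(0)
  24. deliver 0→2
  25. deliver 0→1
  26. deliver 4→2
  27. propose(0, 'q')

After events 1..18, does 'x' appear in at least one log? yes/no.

yes

step 1 propose(0,'x'): 0={coor,t=1,log=-}
step 2 deliver 0→4: 4={part,t=1,log=-}
step 3 deliver 4→0: —
step 4 deliver 0→3: 3={part,t=1,log=-}
step 5 deliver 3→0: —
step 6 deliver 0→2: 2={part,t=1,log=-}
step 7 deliver 2→0: —
step 8 deliver 0→1: 1={part,t=1,log=-}
step 9 deliver 1→0: 0={coor,t=1,log=x}
step 10 deliver 0→1: 1={part,t=1,log=x}
step 11 deliver 0→4: 4={part,t=1,log=x}
step 12 deliver 0→3: 3={part,t=1,log=x}
step 13 deliver 0→2: 2={part,t=1,log=x}
step 14 timeout(0): 0={coor,t=2,log=x}
step 15 deliver 0→3: 3={part,t=2,log=x}
step 16 deliver 3→0: —
step 17 deliver 0→1: 1={part,t=2,log=x}
step 18 deliver 1→0: —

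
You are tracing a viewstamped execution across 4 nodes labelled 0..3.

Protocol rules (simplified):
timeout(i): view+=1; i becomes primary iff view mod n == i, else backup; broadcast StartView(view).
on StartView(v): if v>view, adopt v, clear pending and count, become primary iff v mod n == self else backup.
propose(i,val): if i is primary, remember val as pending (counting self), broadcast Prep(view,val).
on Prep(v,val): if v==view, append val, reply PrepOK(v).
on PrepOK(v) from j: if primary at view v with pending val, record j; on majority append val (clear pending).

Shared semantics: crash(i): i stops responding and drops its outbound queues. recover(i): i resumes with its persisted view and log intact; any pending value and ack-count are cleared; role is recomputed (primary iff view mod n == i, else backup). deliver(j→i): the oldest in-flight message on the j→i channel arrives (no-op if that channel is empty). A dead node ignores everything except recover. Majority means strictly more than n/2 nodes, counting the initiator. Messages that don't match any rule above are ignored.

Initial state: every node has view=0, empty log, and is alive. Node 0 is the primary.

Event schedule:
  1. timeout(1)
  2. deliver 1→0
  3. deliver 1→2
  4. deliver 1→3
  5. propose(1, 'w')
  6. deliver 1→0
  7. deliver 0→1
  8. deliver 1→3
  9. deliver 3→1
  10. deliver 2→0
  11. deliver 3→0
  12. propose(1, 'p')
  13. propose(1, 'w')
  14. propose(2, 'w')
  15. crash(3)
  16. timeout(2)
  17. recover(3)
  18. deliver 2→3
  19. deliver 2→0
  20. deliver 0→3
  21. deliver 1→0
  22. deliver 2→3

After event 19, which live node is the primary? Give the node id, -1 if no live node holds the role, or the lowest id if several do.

1

1. timeout(1):  <1:prim v1 ->
2. deliver 1→0:  <0:back v1 ->
3. deliver 1→2:  <2:back v1 ->
4. deliver 1→3:  <3:back v1 ->
5. propose(1,'w'):  nop
6. deliver 1→0:  <0:back v1 w>
7. deliver 0→1:  nop
8. deliver 1→3:  <3:back v1 w>
9. deliver 3→1:  <1:prim v1 w>
10. deliver 2→0:  nop
11. deliver 3→0:  nop
12. propose(1,'p'):  nop
13. propose(1,'w'):  nop
14. propose(2,'w'):  nop
15. crash(3):  <3:✗back v1 w>
16. timeout(2):  <2:prim v2 ->
17. recover(3):  <3:back v1 w>
18. deliver 2→3:  <3:back v2 w>
19. deliver 2→0:  <0:back v2 w>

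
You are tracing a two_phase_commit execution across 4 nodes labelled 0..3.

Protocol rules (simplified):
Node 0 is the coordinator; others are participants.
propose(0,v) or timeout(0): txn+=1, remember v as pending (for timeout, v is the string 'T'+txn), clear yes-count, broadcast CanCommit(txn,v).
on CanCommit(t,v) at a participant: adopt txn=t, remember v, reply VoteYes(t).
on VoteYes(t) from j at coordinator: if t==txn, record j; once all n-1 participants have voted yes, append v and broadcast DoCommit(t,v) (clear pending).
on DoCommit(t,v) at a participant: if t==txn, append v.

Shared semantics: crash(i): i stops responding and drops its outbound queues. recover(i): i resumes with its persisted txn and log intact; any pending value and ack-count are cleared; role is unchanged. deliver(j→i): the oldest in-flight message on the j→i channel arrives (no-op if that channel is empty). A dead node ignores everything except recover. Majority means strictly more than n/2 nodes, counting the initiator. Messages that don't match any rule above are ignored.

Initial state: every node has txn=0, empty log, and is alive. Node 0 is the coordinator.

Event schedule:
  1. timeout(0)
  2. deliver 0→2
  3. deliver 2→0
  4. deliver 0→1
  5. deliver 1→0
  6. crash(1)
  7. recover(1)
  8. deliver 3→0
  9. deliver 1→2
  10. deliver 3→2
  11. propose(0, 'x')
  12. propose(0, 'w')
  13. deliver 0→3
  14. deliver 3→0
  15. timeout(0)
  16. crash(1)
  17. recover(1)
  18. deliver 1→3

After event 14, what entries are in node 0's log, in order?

after 1 — timeout(0): n0:coor/t1/[-]
after 2 — deliver 0→2: n2:part/t1/[-]
after 3 — deliver 2→0: ·
after 4 — deliver 0→1: n1:part/t1/[-]
after 5 — deliver 1→0: ·
after 6 — crash(1): n1:✗part/t1/[-]
after 7 — recover(1): n1:part/t1/[-]
after 8 — deliver 3→0: ·
after 9 — deliver 1→2: ·
after 10 — deliver 3→2: ·
after 11 — propose(0,'x'): n0:coor/t2/[-]
after 12 — propose(0,'w'): n0:coor/t3/[-]
after 13 — deliver 0→3: n3:part/t1/[-]
after 14 — deliver 3→0: ·

empty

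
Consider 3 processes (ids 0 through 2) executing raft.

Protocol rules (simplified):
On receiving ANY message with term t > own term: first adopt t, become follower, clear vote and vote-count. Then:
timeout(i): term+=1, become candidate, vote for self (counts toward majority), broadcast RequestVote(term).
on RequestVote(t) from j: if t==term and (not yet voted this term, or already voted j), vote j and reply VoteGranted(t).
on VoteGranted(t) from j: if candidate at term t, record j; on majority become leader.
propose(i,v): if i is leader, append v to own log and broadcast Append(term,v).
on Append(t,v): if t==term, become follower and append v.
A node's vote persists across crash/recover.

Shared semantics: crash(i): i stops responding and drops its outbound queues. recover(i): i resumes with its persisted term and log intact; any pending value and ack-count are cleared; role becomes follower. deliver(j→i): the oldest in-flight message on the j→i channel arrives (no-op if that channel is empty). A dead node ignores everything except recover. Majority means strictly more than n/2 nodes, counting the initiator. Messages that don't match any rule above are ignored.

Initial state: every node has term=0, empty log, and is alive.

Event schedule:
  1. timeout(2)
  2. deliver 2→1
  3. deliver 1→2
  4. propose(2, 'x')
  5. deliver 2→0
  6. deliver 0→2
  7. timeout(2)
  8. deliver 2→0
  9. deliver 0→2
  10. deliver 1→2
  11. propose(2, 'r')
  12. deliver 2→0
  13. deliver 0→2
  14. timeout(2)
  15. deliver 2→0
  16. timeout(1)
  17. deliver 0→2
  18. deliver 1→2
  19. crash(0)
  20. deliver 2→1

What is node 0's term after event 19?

[1] timeout(2) → N2(cand t1 [-])
[2] deliver 2→1 → N1(foll t1 [-])
[3] deliver 1→2 → N2(lead t1 [-])
[4] propose(2,'x') → N2(lead t1 [x])
[5] deliver 2→0 → N0(foll t1 [-])
[6] deliver 0→2 → ∅
[7] timeout(2) → N2(cand t2 [x])
[8] deliver 2→0 → N0(foll t1 [x])
[9] deliver 0→2 → ∅
[10] deliver 1→2 → ∅
[11] propose(2,'r') → ∅
[12] deliver 2→0 → N0(foll t2 [x])
[13] deliver 0→2 → N2(lead t2 [x])
[14] timeout(2) → N2(cand t3 [x])
[15] deliver 2→0 → N0(foll t3 [x])
[16] timeout(1) → N1(cand t2 [-])
[17] deliver 0→2 → N2(lead t3 [x])
[18] deliver 1→2 → ∅
[19] crash(0) → N0(✗foll t3 [x])

3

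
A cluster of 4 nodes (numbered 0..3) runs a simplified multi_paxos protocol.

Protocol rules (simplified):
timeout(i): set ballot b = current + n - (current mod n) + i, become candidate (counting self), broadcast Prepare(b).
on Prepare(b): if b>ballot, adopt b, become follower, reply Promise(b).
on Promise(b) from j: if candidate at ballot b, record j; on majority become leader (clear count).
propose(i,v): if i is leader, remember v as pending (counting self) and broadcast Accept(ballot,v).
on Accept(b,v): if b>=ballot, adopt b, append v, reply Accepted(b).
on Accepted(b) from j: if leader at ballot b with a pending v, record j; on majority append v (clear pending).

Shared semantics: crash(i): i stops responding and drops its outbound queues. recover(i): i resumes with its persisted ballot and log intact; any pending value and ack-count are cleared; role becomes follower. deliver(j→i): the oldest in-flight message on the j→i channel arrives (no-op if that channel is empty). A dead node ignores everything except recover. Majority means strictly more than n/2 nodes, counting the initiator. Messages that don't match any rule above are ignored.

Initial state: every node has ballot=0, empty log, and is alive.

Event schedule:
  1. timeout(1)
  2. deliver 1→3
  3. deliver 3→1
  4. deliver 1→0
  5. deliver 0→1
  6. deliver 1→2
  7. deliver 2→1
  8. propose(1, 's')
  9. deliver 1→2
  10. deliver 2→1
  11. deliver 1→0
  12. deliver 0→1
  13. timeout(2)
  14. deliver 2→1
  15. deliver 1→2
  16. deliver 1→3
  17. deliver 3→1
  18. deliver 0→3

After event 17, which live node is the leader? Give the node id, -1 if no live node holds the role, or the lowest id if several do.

-1

e1 timeout(1): 1[cand,b=5,-]
e2 deliver 1→3: 3[foll,b=5,-]
e3 deliver 3→1: ·
e4 deliver 1→0: 0[foll,b=5,-]
e5 deliver 0→1: 1[lead,b=5,-]
e6 deliver 1→2: 2[foll,b=5,-]
e7 deliver 2→1: ·
e8 propose(1,'s'): ·
e9 deliver 1→2: 2[foll,b=5,s]
e10 deliver 2→1: ·
e11 deliver 1→0: 0[foll,b=5,s]
e12 deliver 0→1: 1[lead,b=5,s]
e13 timeout(2): 2[cand,b=10,s]
e14 deliver 2→1: 1[foll,b=10,s]
e15 deliver 1→2: ·
e16 deliver 1→3: 3[foll,b=5,s]
e17 deliver 3→1: ·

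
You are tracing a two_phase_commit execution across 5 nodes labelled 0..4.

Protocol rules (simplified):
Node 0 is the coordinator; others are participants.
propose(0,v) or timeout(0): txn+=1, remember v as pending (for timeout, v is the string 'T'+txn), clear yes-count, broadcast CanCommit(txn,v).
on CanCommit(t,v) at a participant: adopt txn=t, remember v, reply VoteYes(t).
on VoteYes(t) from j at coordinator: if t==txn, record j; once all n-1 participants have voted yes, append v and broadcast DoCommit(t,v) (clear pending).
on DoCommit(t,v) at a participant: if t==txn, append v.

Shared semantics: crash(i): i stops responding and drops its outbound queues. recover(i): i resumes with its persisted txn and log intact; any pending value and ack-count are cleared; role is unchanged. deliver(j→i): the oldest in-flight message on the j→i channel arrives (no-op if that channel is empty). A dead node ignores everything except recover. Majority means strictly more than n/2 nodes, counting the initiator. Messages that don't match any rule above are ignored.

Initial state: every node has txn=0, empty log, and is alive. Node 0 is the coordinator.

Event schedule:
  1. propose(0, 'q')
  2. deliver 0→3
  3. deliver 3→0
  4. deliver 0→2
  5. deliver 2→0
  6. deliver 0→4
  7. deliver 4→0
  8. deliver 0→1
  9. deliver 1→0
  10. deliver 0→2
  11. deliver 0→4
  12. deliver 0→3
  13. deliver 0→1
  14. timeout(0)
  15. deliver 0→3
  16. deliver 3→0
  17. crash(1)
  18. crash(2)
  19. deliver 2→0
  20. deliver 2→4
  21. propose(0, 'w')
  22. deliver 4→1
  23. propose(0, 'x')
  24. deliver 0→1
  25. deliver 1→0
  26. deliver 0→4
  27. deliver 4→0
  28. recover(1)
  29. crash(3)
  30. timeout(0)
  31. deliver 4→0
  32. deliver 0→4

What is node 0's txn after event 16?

2

e1 propose(0,'q'): 0[coor,t=1,-]
e2 deliver 0→3: 3[part,t=1,-]
e3 deliver 3→0: ·
e4 deliver 0→2: 2[part,t=1,-]
e5 deliver 2→0: ·
e6 deliver 0→4: 4[part,t=1,-]
e7 deliver 4→0: ·
e8 deliver 0→1: 1[part,t=1,-]
e9 deliver 1→0: 0[coor,t=1,q]
e10 deliver 0→2: 2[part,t=1,q]
e11 deliver 0→4: 4[part,t=1,q]
e12 deliver 0→3: 3[part,t=1,q]
e13 deliver 0→1: 1[part,t=1,q]
e14 timeout(0): 0[coor,t=2,q]
e15 deliver 0→3: 3[part,t=2,q]
e16 deliver 3→0: ·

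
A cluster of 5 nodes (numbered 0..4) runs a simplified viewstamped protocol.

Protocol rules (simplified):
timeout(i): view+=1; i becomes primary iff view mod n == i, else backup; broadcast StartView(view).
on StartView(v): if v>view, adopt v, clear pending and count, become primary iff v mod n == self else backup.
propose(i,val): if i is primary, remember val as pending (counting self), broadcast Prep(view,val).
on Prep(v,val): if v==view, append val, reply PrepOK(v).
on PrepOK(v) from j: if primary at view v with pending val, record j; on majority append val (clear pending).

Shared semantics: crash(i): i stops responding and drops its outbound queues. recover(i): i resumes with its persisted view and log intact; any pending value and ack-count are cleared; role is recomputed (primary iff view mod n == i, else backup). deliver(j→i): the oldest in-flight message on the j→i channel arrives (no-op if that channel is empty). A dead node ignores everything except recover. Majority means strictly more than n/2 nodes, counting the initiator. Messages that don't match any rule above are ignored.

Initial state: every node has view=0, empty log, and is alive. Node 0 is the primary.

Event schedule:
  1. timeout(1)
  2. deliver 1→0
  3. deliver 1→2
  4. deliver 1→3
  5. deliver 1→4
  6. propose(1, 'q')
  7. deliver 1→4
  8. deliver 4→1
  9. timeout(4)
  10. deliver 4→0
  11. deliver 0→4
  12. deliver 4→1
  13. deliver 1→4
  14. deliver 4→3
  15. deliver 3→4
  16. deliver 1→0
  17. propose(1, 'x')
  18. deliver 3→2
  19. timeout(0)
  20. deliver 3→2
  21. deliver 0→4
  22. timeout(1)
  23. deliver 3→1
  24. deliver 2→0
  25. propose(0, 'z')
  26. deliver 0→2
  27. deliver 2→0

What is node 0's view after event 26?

3

e1 timeout(1): 1[prim,v=1,-]
e2 deliver 1→0: 0[back,v=1,-]
e3 deliver 1→2: 2[back,v=1,-]
e4 deliver 1→3: 3[back,v=1,-]
e5 deliver 1→4: 4[back,v=1,-]
e6 propose(1,'q'): ·
e7 deliver 1→4: 4[back,v=1,q]
e8 deliver 4→1: ·
e9 timeout(4): 4[back,v=2,q]
e10 deliver 4→0: 0[back,v=2,-]
e11 deliver 0→4: ·
e12 deliver 4→1: 1[back,v=2,-]
e13 deliver 1→4: ·
e14 deliver 4→3: 3[back,v=2,-]
e15 deliver 3→4: ·
e16 deliver 1→0: ·
e17 propose(1,'x'): ·
e18 deliver 3→2: ·
e19 timeout(0): 0[back,v=3,-]
e20 deliver 3→2: ·
e21 deliver 0→4: 4[back,v=3,q]
e22 timeout(1): 1[back,v=3,-]
e23 deliver 3→1: ·
e24 deliver 2→0: ·
e25 propose(0,'z'): ·
e26 deliver 0→2: 2[back,v=3,-]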